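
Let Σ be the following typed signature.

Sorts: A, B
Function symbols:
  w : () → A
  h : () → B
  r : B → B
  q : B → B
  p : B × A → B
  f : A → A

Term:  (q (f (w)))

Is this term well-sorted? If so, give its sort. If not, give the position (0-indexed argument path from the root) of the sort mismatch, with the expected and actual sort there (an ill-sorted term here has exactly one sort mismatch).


ill-sorted at position [0]: expected B, got A

    (w) : A
  (f (w)) : A
(q (f (w))) : ✗ arg 0 at [0] has sort A, expected B


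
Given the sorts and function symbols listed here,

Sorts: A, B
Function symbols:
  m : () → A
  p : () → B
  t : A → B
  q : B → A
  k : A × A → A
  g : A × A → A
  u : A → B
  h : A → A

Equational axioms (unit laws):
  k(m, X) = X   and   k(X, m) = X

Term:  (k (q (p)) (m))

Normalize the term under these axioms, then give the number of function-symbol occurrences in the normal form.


1. (k (q (p)) (m))  →  (q (p))
normal form: (q (p))

size = 2


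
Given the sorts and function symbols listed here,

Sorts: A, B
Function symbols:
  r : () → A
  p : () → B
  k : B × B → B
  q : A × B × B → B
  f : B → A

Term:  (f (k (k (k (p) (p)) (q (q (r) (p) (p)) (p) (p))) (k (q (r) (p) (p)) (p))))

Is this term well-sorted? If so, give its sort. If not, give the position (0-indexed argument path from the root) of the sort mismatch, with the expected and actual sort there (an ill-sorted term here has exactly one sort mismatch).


        (p) : B
        (p) : B
      (k (p) (p)) : B
          (r) : A
          (p) : B
          (p) : B
        (q (r) (p) (p)) : B
        (p) : B
        (p) : B
      (q (q (r) (p) (p)) (p) (p)) : ✗ arg 0 at [0, 0, 1, 0] has sort B, expected A
        (r) : A
        (p) : B
        (p) : B
      (q (r) (p) (p)) : B
      (p) : B
    (k (q (r) (p) (p)) (p)) : B

ill-sorted at position [0, 0, 1, 0]: expected A, got B


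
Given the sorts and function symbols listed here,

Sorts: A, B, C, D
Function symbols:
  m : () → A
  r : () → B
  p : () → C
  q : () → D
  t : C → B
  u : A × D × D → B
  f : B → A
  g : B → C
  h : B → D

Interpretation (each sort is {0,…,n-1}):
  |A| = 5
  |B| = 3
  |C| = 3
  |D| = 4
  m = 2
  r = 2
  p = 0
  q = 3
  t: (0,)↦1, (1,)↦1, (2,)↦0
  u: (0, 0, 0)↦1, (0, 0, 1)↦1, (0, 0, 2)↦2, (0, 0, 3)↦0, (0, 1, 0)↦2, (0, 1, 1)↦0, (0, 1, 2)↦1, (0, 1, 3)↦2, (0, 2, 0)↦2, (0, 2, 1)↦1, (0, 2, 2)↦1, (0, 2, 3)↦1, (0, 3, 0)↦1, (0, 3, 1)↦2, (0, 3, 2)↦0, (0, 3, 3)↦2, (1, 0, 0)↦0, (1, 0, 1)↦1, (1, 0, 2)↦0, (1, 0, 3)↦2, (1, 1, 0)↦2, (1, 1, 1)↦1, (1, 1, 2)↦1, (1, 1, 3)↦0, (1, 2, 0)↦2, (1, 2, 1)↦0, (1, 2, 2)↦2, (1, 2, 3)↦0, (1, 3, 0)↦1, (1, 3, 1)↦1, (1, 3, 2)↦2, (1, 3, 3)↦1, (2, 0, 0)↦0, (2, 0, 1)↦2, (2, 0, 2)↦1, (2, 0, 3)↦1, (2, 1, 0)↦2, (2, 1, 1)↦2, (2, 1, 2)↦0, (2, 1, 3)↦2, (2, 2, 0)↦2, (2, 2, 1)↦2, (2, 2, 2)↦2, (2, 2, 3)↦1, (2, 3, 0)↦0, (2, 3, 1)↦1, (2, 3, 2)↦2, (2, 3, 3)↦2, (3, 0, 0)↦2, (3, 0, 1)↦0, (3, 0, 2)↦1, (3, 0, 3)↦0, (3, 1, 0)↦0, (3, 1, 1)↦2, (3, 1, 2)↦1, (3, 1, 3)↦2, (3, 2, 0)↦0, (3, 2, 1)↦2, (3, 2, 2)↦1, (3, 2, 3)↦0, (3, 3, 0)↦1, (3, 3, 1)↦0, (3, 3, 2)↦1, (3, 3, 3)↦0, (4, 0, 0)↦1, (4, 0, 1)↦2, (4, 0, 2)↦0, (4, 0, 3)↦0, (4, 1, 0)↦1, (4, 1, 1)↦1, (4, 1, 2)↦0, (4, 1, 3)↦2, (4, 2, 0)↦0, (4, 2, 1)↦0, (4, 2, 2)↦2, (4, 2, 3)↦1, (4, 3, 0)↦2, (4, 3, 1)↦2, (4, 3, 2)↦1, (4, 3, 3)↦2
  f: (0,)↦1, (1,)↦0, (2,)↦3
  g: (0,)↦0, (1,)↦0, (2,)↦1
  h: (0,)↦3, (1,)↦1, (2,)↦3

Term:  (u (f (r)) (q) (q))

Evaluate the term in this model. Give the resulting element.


  r = 2
  (f (r)) = f(2,) = 3
  q = 3
  q = 3
  (u (f (r)) (q) (q)) = u(3, 3, 3) = 0

value = 0


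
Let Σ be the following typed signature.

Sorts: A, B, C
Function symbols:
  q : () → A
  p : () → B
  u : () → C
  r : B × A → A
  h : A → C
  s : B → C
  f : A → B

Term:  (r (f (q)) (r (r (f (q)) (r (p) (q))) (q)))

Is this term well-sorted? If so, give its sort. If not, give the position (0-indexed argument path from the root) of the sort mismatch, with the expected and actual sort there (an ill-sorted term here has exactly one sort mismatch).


    (q) : A
  (f (q)) : B
        (q) : A
      (f (q)) : B
        (p) : B
        (q) : A
      (r (p) (q)) : A
    (r (f (q)) (r (p) (q))) : A
    (q) : A
  (r (r (f (q)) (r (p) (q))) (q)) : ✗ arg 0 at [1, 0] has sort A, expected B

ill-sorted at position [1, 0]: expected B, got A


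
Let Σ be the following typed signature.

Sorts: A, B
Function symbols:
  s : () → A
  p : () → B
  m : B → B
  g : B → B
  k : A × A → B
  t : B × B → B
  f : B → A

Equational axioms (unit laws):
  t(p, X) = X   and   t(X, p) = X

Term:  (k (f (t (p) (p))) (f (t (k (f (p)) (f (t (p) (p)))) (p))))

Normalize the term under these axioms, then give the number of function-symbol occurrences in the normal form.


size = 9

1. (k (f (t (p) (p))) (f (t (k (f (p)) (f (t (p) (p)))) (p))))  →  (k (f (p)) (f (t (k (f (p)) (f (t (p) (p)))) (p))))
2. (k (f (p)) (f (t (k (f (p)) (f (t (p) (p)))) (p))))  →  (k (f (p)) (f (k (f (p)) (f (t (p) (p))))))
3. (k (f (p)) (f (k (f (p)) (f (t (p) (p))))))  →  (k (f (p)) (f (k (f (p)) (f (p)))))
normal form: (k (f (p)) (f (k (f (p)) (f (p)))))


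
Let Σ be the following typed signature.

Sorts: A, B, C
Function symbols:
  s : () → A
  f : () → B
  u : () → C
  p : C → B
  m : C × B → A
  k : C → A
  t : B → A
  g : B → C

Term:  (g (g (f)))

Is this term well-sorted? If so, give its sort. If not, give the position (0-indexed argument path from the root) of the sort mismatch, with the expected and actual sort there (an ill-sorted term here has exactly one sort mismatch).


    (f) : B
  (g (f)) : C
(g (g (f))) : ✗ arg 0 at [0] has sort C, expected B

ill-sorted at position [0]: expected B, got C


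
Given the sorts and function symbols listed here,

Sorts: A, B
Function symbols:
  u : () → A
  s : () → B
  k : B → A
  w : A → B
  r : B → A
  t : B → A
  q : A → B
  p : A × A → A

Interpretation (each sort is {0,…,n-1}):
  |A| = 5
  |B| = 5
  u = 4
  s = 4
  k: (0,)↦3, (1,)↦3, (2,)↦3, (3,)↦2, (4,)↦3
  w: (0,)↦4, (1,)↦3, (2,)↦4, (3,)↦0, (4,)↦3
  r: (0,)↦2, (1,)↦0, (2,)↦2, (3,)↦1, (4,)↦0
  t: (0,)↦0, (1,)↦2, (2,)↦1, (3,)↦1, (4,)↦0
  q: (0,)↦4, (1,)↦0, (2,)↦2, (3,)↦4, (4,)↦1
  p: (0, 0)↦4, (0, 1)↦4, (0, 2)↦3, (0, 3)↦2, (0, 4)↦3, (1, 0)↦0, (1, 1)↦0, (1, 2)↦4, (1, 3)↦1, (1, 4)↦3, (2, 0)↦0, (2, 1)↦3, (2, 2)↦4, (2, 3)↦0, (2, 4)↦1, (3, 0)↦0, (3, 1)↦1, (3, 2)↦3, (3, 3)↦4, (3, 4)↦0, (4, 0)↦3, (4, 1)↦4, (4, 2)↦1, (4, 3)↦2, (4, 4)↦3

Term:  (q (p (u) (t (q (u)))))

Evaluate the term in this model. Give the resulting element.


value = 0

  u = 4
  u = 4
  (q (u)) = q(4,) = 1
  (t (q (u))) = t(1,) = 2
  (p (u) (t (q (u)))) = p(4, 2) = 1
  (q (p (u) (t (q (u))))) = q(1,) = 0


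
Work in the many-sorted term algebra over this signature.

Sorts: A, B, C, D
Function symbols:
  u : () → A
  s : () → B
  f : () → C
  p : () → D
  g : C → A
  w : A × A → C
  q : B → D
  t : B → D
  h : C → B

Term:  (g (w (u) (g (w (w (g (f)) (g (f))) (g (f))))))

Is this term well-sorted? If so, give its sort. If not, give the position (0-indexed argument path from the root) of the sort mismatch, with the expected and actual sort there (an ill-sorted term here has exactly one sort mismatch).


    (u) : A
            (f) : C
          (g (f)) : A
            (f) : C
          (g (f)) : A
        (w (g (f)) (g (f))) : C
          (f) : C
        (g (f)) : A
      (w (w (g (f)) (g (f))) (g (f))) : ✗ arg 0 at [0, 1, 0, 0] has sort C, expected A

ill-sorted at position [0, 1, 0, 0]: expected A, got C


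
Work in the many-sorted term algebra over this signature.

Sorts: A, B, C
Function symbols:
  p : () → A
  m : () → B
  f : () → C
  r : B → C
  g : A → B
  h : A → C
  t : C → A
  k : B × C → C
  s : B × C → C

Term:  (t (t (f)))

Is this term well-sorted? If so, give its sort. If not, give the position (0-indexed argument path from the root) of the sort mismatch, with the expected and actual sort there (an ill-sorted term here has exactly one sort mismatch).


    (f) : C
  (t (f)) : A
(t (t (f))) : ✗ arg 0 at [0] has sort A, expected C

ill-sorted at position [0]: expected C, got A


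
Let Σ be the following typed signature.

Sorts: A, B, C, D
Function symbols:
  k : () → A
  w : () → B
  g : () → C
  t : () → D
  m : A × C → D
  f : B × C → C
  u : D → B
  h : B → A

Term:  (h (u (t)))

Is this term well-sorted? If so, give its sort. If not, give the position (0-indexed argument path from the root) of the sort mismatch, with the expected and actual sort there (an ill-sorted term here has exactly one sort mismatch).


    (t) : D
  (u (t)) : B
(h (u (t))) : A

well-sorted; sort = A


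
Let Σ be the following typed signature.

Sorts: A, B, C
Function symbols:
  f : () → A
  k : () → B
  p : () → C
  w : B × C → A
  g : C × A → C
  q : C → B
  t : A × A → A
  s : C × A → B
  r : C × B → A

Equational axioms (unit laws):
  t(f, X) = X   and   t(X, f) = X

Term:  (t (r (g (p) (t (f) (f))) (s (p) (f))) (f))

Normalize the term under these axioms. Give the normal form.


normal form = (r (g (p) (f)) (s (p) (f)))

1. (t (r (g (p) (t (f) (f))) (s (p) (f))) (f))  →  (r (g (p) (t (f) (f))) (s (p) (f)))
2. (r (g (p) (t (f) (f))) (s (p) (f)))  →  (r (g (p) (f)) (s (p) (f)))


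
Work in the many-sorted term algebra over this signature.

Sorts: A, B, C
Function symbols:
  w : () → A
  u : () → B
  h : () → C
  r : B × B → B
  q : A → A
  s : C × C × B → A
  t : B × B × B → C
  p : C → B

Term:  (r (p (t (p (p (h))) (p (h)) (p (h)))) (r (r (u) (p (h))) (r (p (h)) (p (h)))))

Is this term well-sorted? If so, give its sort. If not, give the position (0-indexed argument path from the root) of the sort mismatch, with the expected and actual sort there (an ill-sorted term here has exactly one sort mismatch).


          (h) : C
        (p (h)) : B
      (p (p (h))) : ✗ arg 0 at [0, 0, 0, 0] has sort B, expected C
        (h) : C
      (p (h)) : B
        (h) : C
      (p (h)) : B
      (u) : B
        (h) : C
      (p (h)) : B
    (r (u) (p (h))) : B
        (h) : C
      (p (h)) : B
        (h) : C
      (p (h)) : B
    (r (p (h)) (p (h))) : B
  (r (r (u) (p (h))) (r (p (h)) (p (h)))) : B

ill-sorted at position [0, 0, 0, 0]: expected C, got B


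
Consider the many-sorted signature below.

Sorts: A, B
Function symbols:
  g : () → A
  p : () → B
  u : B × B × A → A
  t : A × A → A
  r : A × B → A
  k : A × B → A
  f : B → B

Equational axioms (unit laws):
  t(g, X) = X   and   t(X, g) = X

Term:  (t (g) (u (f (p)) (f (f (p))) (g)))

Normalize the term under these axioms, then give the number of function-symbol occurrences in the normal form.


size = 7

1. (t (g) (u (f (p)) (f (f (p))) (g)))  →  (u (f (p)) (f (f (p))) (g))
normal form: (u (f (p)) (f (f (p))) (g))


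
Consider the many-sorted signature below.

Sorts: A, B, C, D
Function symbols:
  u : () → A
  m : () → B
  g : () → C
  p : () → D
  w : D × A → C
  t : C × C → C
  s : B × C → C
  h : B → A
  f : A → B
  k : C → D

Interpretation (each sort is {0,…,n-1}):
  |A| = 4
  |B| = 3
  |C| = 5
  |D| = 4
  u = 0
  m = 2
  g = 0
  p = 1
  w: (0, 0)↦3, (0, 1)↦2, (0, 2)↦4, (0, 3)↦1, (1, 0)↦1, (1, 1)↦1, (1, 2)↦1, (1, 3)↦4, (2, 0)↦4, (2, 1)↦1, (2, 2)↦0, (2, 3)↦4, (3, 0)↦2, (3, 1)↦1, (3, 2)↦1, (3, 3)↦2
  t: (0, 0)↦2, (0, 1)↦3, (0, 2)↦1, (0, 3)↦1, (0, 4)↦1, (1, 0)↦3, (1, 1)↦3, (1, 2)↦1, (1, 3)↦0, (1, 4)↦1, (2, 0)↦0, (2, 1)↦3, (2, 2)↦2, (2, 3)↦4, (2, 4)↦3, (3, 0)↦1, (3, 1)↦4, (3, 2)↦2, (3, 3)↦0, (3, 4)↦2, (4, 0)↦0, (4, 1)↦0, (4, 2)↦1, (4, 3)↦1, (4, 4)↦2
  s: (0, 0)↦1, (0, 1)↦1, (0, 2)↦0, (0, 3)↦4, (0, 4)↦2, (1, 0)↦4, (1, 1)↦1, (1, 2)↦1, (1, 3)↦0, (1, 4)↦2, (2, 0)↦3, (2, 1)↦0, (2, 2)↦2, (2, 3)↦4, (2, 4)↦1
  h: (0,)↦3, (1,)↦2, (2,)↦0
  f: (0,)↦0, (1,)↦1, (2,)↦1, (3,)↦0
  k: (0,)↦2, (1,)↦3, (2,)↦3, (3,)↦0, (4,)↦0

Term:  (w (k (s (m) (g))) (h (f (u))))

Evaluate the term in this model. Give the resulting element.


value = 1

  m = 2
  g = 0
  (s (m) (g)) = s(2, 0) = 3
  (k (s (m) (g))) = k(3,) = 0
  u = 0
  (f (u)) = f(0,) = 0
  (h (f (u))) = h(0,) = 3
  (w (k (s (m) (g))) (h (f (u)))) = w(0, 3) = 1


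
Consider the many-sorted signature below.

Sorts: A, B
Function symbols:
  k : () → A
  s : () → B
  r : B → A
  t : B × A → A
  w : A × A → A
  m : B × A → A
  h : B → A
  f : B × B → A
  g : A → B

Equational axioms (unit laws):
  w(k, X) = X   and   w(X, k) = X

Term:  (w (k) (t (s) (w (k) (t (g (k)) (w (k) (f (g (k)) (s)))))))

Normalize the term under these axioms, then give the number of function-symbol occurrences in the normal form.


size = 9

1. (w (k) (t (s) (w (k) (t (g (k)) (w (k) (f (g (k)) (s)))))))  →  (t (s) (w (k) (t (g (k)) (w (k) (f (g (k)) (s))))))
2. (t (s) (w (k) (t (g (k)) (w (k) (f (g (k)) (s))))))  →  (t (s) (t (g (k)) (w (k) (f (g (k)) (s)))))
3. (t (s) (t (g (k)) (w (k) (f (g (k)) (s)))))  →  (t (s) (t (g (k)) (f (g (k)) (s))))
normal form: (t (s) (t (g (k)) (f (g (k)) (s))))


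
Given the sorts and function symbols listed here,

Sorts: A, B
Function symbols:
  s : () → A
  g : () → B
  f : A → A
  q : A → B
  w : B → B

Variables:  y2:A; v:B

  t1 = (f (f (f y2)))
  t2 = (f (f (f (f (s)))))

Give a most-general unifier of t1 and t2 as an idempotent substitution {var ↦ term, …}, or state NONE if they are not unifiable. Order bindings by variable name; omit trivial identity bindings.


{y2 ↦ (f (s))}


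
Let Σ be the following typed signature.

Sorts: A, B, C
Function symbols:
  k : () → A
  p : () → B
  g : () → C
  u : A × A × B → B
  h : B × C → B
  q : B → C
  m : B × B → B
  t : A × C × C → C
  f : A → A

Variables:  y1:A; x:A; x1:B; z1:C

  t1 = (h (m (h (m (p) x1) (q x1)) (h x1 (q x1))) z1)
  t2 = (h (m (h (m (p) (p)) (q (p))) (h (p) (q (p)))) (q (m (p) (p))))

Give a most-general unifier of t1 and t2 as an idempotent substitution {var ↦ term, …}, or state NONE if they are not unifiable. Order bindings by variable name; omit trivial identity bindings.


{x1 ↦ (p), z1 ↦ (q (m (p) (p)))}


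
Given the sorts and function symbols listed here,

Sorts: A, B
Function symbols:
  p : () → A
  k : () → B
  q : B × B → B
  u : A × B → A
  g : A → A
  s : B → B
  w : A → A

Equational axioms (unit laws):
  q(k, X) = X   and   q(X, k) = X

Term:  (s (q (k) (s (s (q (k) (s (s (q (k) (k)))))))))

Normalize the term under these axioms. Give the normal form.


1. (s (q (k) (s (s (q (k) (s (s (q (k) (k)))))))))  →  (s (s (s (q (k) (s (s (q (k) (k))))))))
2. (s (s (s (q (k) (s (s (q (k) (k))))))))  →  (s (s (s (s (s (q (k) (k)))))))
3. (s (s (s (s (s (q (k) (k)))))))  →  (s (s (s (s (s (k))))))

normal form = (s (s (s (s (s (k))))))


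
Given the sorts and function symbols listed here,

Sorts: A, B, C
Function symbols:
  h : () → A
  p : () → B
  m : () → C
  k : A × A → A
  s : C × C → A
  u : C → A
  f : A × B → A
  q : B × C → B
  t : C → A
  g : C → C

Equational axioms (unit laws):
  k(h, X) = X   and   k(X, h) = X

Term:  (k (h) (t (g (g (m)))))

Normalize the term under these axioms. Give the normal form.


1. (k (h) (t (g (g (m)))))  →  (t (g (g (m))))

normal form = (t (g (g (m))))


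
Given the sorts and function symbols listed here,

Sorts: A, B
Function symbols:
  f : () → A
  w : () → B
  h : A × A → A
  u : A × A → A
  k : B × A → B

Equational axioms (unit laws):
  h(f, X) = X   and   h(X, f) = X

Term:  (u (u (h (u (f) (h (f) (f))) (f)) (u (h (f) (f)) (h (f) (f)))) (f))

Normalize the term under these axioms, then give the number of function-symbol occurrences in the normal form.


1. (u (u (h (u (f) (h (f) (f))) (f)) (u (h (f) (f)) (h (f) (f)))) (f))  →  (u (u (u (f) (h (f) (f))) (u (h (f) (f)) (h (f) (f)))) (f))
2. (u (u (u (f) (h (f) (f))) (u (h (f) (f)) (h (f) (f)))) (f))  →  (u (u (u (f) (f)) (u (h (f) (f)) (h (f) (f)))) (f))
3. (u (u (u (f) (f)) (u (h (f) (f)) (h (f) (f)))) (f))  →  (u (u (u (f) (f)) (u (f) (h (f) (f)))) (f))
4. (u (u (u (f) (f)) (u (f) (h (f) (f)))) (f))  →  (u (u (u (f) (f)) (u (f) (f))) (f))
normal form: (u (u (u (f) (f)) (u (f) (f))) (f))

size = 9


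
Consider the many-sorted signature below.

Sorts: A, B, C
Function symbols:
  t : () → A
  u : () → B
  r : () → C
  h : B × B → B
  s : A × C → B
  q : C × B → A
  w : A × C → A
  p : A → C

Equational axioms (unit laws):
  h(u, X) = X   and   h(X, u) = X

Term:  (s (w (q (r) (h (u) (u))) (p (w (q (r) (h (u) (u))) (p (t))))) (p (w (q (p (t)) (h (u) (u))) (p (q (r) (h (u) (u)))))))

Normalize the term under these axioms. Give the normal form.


normal form = (s (w (q (r) (u)) (p (w (q (r) (u)) (p (t))))) (p (w (q (p (t)) (u)) (p (q (r) (u))))))

1. (s (w (q (r) (h (u) (u))) (p (w (q (r) (h (u) (u))) (p (t))))) (p (w (q (p (t)) (h (u) (u))) (p (q (r) (h (u) (u)))))))  →  (s (w (q (r) (u)) (p (w (q (r) (h (u) (u))) (p (t))))) (p (w (q (p (t)) (h (u) (u))) (p (q (r) (h (u) (u)))))))
2. (s (w (q (r) (u)) (p (w (q (r) (h (u) (u))) (p (t))))) (p (w (q (p (t)) (h (u) (u))) (p (q (r) (h (u) (u)))))))  →  (s (w (q (r) (u)) (p (w (q (r) (u)) (p (t))))) (p (w (q (p (t)) (h (u) (u))) (p (q (r) (h (u) (u)))))))
3. (s (w (q (r) (u)) (p (w (q (r) (u)) (p (t))))) (p (w (q (p (t)) (h (u) (u))) (p (q (r) (h (u) (u)))))))  →  (s (w (q (r) (u)) (p (w (q (r) (u)) (p (t))))) (p (w (q (p (t)) (u)) (p (q (r) (h (u) (u)))))))
4. (s (w (q (r) (u)) (p (w (q (r) (u)) (p (t))))) (p (w (q (p (t)) (u)) (p (q (r) (h (u) (u)))))))  →  (s (w (q (r) (u)) (p (w (q (r) (u)) (p (t))))) (p (w (q (p (t)) (u)) (p (q (r) (u))))))


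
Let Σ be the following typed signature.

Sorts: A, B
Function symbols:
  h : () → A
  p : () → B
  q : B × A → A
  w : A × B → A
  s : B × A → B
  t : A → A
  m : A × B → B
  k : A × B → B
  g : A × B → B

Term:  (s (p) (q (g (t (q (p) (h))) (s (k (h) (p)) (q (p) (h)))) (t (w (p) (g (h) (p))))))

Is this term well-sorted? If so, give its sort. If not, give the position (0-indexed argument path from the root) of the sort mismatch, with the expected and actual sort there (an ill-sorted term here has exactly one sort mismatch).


ill-sorted at position [1, 1, 0, 0]: expected A, got B

  (p) : B
          (p) : B
          (h) : A
        (q (p) (h)) : A
      (t (q (p) (h))) : A
          (h) : A
          (p) : B
        (k (h) (p)) : B
          (p) : B
          (h) : A
        (q (p) (h)) : A
      (s (k (h) (p)) (q (p) (h))) : B
    (g (t (q (p) (h))) (s (k (h) (p)) (q (p) (h)))) : B
        (p) : B
          (h) : A
          (p) : B
        (g (h) (p)) : B
      (w (p) (g (h) (p))) : ✗ arg 0 at [1, 1, 0, 0] has sort B, expected A


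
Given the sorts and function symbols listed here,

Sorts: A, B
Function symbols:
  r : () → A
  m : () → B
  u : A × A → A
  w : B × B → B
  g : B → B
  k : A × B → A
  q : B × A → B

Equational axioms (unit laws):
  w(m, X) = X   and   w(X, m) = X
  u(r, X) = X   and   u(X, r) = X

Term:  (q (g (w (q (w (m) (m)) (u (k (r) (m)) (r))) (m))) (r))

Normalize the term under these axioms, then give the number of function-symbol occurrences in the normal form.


1. (q (g (w (q (w (m) (m)) (u (k (r) (m)) (r))) (m))) (r))  →  (q (g (q (w (m) (m)) (u (k (r) (m)) (r)))) (r))
2. (q (g (q (w (m) (m)) (u (k (r) (m)) (r)))) (r))  →  (q (g (q (m) (u (k (r) (m)) (r)))) (r))
3. (q (g (q (m) (u (k (r) (m)) (r)))) (r))  →  (q (g (q (m) (k (r) (m)))) (r))
normal form: (q (g (q (m) (k (r) (m)))) (r))

size = 8


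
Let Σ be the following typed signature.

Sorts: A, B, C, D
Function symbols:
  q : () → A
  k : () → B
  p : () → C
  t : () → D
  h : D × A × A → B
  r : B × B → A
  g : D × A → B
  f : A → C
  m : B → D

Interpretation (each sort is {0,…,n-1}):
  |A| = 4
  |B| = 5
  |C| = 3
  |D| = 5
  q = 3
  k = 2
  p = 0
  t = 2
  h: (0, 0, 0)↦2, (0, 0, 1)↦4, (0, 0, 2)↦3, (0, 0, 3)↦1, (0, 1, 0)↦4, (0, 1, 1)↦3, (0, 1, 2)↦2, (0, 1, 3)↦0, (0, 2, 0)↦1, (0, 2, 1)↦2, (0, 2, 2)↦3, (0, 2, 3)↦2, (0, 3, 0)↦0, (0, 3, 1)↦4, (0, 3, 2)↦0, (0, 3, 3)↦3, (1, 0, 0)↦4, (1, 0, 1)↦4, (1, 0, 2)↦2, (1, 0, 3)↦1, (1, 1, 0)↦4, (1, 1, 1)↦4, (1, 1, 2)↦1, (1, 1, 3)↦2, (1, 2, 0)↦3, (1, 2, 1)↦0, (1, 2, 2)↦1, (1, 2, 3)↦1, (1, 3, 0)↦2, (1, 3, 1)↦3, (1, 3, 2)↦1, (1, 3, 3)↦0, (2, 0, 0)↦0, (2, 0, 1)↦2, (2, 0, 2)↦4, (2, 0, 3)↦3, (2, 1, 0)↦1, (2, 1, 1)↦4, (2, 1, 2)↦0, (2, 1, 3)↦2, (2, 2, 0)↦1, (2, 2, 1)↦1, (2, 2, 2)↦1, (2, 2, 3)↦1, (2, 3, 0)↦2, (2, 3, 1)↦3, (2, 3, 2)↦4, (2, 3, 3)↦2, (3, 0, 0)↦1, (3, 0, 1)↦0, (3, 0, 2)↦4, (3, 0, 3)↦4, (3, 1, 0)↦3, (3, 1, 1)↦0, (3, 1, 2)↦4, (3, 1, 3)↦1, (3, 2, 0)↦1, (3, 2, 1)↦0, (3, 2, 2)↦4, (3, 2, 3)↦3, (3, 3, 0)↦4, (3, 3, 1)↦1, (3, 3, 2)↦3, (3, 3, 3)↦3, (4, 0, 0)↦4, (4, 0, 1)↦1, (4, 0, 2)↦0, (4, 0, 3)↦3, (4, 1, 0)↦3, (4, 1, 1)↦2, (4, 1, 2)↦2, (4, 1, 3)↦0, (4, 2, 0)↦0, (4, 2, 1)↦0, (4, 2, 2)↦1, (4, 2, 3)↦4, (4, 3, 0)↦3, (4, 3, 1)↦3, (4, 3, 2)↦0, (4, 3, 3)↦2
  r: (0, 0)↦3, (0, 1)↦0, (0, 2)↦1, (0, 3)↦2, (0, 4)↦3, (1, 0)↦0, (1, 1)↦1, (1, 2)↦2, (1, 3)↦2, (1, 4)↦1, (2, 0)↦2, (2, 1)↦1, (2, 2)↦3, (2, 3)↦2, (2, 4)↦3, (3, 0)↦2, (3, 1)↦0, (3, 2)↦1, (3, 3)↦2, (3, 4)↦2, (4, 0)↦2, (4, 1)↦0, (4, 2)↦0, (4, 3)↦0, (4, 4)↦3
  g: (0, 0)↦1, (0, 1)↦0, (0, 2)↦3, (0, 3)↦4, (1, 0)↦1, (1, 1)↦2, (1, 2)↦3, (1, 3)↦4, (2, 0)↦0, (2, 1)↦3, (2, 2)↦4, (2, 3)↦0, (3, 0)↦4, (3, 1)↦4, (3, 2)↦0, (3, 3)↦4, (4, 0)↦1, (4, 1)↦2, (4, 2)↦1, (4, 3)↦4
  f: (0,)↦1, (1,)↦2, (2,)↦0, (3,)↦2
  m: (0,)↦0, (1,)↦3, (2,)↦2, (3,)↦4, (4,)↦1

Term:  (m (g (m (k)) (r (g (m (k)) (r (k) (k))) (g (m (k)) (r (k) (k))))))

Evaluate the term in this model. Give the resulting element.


  k = 2
  (m (k)) = m(2,) = 2
  k = 2
  (m (k)) = m(2,) = 2
  k = 2
  k = 2
  (r (k) (k)) = r(2, 2) = 3
  (g (m (k)) (r (k) (k))) = g(2, 3) = 0
  k = 2
  (m (k)) = m(2,) = 2
  k = 2
  k = 2
  (r (k) (k)) = r(2, 2) = 3
  (g (m (k)) (r (k) (k))) = g(2, 3) = 0
  (r (g (m (k)) (r (k) (k))) (g (m (k)) (r (k) (k)))) = r(0, 0) = 3
  (g (m (k)) (r (g (m (k)) (r (k) (k))) (g (m (k)) (r (k) (k))))) = g(2, 3) = 0
  (m (g (m (k)) (r (g (m (k)) (r (k) (k))) (g (m (k)) (r (k) (k)))))) = m(0,) = 0

value = 0


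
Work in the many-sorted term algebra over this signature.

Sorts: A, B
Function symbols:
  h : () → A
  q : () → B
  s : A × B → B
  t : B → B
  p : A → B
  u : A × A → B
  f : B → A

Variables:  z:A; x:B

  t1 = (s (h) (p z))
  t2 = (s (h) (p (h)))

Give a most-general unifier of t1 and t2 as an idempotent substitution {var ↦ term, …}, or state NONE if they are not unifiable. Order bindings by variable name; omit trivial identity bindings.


{z ↦ (h)}


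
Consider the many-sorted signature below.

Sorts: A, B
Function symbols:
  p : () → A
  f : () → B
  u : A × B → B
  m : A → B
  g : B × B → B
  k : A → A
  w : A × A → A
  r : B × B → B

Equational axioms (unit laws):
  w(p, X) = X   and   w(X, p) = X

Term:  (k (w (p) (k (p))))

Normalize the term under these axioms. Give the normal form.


1. (k (w (p) (k (p))))  →  (k (k (p)))

normal form = (k (k (p)))


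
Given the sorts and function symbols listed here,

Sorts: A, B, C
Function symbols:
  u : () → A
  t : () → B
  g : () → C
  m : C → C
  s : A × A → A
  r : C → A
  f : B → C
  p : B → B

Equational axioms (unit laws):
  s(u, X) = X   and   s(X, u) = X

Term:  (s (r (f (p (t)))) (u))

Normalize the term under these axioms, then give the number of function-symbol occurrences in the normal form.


1. (s (r (f (p (t)))) (u))  →  (r (f (p (t))))
normal form: (r (f (p (t))))

size = 4


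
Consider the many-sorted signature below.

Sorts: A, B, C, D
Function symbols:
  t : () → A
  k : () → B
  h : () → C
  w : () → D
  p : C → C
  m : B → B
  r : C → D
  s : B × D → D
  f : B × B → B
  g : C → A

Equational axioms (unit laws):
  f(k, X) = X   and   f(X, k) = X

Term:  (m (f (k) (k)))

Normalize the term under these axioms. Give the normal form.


normal form = (m (k))

1. (m (f (k) (k)))  →  (m (k))


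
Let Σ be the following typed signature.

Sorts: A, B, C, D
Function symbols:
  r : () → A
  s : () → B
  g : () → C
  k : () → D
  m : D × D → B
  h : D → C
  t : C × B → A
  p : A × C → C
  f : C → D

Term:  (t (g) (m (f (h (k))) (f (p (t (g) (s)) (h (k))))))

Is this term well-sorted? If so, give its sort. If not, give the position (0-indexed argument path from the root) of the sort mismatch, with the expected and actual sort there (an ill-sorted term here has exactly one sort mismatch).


  (g) : C
        (k) : D
      (h (k)) : C
    (f (h (k))) : D
          (g) : C
          (s) : B
        (t (g) (s)) : A
          (k) : D
        (h (k)) : C
      (p (t (g) (s)) (h (k))) : C
    (f (p (t (g) (s)) (h (k)))) : D
  (m (f (h (k))) (f (p (t (g) (s)) (h (k))))) : B
(t (g) (m (f (h (k))) (f (p (t (g) (s)) (h (k)))))) : A

well-sorted; sort = A


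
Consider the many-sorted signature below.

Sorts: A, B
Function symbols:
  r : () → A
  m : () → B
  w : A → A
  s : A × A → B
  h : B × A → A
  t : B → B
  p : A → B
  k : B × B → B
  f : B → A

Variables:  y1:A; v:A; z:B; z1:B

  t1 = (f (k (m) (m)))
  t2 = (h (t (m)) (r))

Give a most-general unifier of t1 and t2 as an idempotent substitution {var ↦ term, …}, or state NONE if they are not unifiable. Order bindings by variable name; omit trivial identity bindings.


NONE (not unifiable)

head clash or occurs-check failure — not unifiable


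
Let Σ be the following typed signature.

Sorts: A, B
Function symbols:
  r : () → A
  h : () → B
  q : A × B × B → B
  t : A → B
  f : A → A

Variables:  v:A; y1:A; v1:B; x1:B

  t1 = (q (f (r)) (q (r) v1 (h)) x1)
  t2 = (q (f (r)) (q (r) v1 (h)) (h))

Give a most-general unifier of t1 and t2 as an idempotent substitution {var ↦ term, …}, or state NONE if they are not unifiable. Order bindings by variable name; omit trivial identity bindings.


{x1 ↦ (h)}


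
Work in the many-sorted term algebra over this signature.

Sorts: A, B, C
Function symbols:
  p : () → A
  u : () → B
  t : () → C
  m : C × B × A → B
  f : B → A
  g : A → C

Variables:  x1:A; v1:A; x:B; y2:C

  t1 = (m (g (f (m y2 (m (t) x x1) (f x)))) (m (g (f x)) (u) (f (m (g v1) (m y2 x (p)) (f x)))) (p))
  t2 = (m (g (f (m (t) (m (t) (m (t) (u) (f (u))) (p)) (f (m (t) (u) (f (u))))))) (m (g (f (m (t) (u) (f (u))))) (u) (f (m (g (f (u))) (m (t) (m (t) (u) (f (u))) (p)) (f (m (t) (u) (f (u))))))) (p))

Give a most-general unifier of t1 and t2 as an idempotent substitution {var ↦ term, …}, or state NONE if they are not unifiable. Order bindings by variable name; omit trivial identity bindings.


{v1 ↦ (f (u)), x ↦ (m (t) (u) (f (u))), x1 ↦ (p), y2 ↦ (t)}


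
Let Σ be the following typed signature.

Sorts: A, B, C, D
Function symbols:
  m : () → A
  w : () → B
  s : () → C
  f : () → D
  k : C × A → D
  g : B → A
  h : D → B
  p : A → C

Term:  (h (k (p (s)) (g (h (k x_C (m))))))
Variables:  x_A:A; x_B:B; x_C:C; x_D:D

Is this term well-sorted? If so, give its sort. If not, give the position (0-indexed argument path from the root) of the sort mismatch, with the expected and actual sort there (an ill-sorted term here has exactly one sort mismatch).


ill-sorted at position [0, 0, 0]: expected A, got C

      (s) : C
    (p (s)) : ✗ arg 0 at [0, 0, 0] has sort C, expected A
          x_C : C
          (m) : A
        (k x_C (m)) : D
      (h (k x_C (m))) : B
    (g (h (k x_C (m)))) : A


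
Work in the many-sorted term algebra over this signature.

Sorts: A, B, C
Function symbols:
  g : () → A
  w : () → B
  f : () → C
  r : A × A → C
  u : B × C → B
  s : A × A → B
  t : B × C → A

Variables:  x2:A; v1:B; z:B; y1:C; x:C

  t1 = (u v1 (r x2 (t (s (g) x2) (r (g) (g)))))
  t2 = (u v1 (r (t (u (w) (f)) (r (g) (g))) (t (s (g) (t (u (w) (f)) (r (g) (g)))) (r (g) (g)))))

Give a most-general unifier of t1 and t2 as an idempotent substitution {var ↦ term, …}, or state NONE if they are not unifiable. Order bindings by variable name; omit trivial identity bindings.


{x2 ↦ (t (u (w) (f)) (r (g) (g)))}


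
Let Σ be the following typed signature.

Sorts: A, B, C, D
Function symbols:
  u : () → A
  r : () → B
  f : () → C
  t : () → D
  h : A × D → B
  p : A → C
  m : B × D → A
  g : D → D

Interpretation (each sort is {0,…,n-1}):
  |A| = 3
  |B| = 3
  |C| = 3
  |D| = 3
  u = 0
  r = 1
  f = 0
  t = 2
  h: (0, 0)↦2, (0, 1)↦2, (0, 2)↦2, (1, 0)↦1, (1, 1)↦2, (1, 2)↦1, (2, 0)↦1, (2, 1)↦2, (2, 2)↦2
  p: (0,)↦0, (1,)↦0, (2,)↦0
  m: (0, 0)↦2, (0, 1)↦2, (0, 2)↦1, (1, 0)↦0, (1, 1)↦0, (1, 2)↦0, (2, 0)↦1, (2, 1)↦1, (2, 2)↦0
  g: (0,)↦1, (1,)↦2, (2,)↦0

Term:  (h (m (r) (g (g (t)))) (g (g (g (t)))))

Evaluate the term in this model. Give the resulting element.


value = 2

  r = 1
  t = 2
  (g (t)) = g(2,) = 0
  (g (g (t))) = g(0,) = 1
  (m (r) (g (g (t)))) = m(1, 1) = 0
  t = 2
  (g (t)) = g(2,) = 0
  (g (g (t))) = g(0,) = 1
  (g (g (g (t)))) = g(1,) = 2
  (h (m (r) (g (g (t)))) (g (g (g (t))))) = h(0, 2) = 2


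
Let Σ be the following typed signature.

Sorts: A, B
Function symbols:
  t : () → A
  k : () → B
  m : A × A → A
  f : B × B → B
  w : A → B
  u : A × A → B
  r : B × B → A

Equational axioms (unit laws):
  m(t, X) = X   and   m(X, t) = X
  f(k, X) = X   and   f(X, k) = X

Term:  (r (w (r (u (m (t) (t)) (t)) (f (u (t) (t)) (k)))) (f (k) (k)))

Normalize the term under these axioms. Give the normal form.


1. (r (w (r (u (m (t) (t)) (t)) (f (u (t) (t)) (k)))) (f (k) (k)))  →  (r (w (r (u (t) (t)) (f (u (t) (t)) (k)))) (f (k) (k)))
2. (r (w (r (u (t) (t)) (f (u (t) (t)) (k)))) (f (k) (k)))  →  (r (w (r (u (t) (t)) (u (t) (t)))) (f (k) (k)))
3. (r (w (r (u (t) (t)) (u (t) (t)))) (f (k) (k)))  →  (r (w (r (u (t) (t)) (u (t) (t)))) (k))

normal form = (r (w (r (u (t) (t)) (u (t) (t)))) (k))


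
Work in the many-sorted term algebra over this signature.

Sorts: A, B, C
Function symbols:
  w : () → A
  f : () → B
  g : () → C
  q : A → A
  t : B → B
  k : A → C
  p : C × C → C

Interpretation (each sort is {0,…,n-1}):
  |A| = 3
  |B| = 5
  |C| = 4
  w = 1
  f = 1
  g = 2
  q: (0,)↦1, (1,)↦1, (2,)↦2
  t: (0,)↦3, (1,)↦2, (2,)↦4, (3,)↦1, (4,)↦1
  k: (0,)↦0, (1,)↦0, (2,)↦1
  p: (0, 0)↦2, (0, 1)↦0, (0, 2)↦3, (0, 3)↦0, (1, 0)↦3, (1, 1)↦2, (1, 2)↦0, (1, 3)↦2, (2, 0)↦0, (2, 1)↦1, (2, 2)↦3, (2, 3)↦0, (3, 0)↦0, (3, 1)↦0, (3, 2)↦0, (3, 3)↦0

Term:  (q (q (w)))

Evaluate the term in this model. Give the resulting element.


value = 1

  w = 1
  (q (w)) = q(1,) = 1
  (q (q (w))) = q(1,) = 1


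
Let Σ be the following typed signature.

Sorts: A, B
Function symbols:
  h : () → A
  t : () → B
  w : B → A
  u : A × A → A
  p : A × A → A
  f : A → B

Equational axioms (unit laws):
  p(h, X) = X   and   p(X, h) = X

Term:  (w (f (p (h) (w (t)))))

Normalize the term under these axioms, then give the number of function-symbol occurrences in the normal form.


1. (w (f (p (h) (w (t)))))  →  (w (f (w (t))))
normal form: (w (f (w (t))))

size = 4


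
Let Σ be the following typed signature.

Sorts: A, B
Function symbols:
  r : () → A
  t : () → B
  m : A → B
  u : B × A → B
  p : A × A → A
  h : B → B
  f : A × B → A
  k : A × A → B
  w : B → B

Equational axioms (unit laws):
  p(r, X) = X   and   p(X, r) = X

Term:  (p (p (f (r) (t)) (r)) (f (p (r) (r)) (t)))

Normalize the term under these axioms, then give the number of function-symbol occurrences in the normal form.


size = 7

1. (p (p (f (r) (t)) (r)) (f (p (r) (r)) (t)))  →  (p (f (r) (t)) (f (p (r) (r)) (t)))
2. (p (f (r) (t)) (f (p (r) (r)) (t)))  →  (p (f (r) (t)) (f (r) (t)))
normal form: (p (f (r) (t)) (f (r) (t)))


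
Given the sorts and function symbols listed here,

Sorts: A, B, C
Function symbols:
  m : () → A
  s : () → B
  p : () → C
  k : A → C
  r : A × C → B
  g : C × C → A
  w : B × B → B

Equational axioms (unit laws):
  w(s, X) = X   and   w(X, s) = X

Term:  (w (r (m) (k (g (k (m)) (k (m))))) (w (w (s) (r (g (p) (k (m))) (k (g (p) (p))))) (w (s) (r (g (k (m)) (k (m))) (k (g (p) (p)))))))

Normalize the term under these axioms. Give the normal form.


normal form = (w (r (m) (k (g (k (m)) (k (m))))) (w (r (g (p) (k (m))) (k (g (p) (p)))) (r (g (k (m)) (k (m))) (k (g (p) (p))))))

1. (w (r (m) (k (g (k (m)) (k (m))))) (w (w (s) (r (g (p) (k (m))) (k (g (p) (p))))) (w (s) (r (g (k (m)) (k (m))) (k (g (p) (p)))))))  →  (w (r (m) (k (g (k (m)) (k (m))))) (w (r (g (p) (k (m))) (k (g (p) (p)))) (w (s) (r (g (k (m)) (k (m))) (k (g (p) (p)))))))
2. (w (r (m) (k (g (k (m)) (k (m))))) (w (r (g (p) (k (m))) (k (g (p) (p)))) (w (s) (r (g (k (m)) (k (m))) (k (g (p) (p)))))))  →  (w (r (m) (k (g (k (m)) (k (m))))) (w (r (g (p) (k (m))) (k (g (p) (p)))) (r (g (k (m)) (k (m))) (k (g (p) (p))))))


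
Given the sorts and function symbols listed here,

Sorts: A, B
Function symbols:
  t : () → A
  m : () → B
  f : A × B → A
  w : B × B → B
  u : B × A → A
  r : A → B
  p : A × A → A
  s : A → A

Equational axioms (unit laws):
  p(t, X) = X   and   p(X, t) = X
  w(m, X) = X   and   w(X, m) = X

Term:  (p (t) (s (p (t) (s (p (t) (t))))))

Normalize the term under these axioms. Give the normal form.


1. (p (t) (s (p (t) (s (p (t) (t))))))  →  (s (p (t) (s (p (t) (t)))))
2. (s (p (t) (s (p (t) (t)))))  →  (s (s (p (t) (t))))
3. (s (s (p (t) (t))))  →  (s (s (t)))

normal form = (s (s (t)))


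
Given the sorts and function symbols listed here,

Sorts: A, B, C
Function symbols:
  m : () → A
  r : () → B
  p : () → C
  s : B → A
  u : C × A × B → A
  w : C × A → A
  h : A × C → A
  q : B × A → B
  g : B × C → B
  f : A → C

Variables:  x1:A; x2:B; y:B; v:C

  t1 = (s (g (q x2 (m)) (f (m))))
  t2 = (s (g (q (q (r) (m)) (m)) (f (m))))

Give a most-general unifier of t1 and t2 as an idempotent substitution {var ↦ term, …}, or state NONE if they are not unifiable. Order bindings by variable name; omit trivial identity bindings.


{x2 ↦ (q (r) (m))}


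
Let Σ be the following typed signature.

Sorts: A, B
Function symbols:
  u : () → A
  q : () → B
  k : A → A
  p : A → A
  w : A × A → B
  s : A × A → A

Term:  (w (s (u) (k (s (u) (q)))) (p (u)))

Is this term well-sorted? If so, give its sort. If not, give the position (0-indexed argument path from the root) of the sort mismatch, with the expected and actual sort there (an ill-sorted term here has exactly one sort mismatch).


ill-sorted at position [0, 1, 0, 1]: expected A, got B

    (u) : A
        (u) : A
        (q) : B
      (s (u) (q)) : ✗ arg 1 at [0, 1, 0, 1] has sort B, expected A
    (u) : A
  (p (u)) : A


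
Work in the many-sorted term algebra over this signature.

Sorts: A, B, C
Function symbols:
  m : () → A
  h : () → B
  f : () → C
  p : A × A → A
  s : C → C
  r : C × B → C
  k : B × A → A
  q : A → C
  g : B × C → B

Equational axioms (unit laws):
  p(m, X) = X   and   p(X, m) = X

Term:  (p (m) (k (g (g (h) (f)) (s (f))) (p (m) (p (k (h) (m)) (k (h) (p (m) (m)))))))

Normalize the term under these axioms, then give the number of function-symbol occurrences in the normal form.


1. (p (m) (k (g (g (h) (f)) (s (f))) (p (m) (p (k (h) (m)) (k (h) (p (m) (m)))))))  →  (k (g (g (h) (f)) (s (f))) (p (m) (p (k (h) (m)) (k (h) (p (m) (m))))))
2. (k (g (g (h) (f)) (s (f))) (p (m) (p (k (h) (m)) (k (h) (p (m) (m))))))  →  (k (g (g (h) (f)) (s (f))) (p (k (h) (m)) (k (h) (p (m) (m)))))
3. (k (g (g (h) (f)) (s (f))) (p (k (h) (m)) (k (h) (p (m) (m)))))  →  (k (g (g (h) (f)) (s (f))) (p (k (h) (m)) (k (h) (m))))
normal form: (k (g (g (h) (f)) (s (f))) (p (k (h) (m)) (k (h) (m))))

size = 14


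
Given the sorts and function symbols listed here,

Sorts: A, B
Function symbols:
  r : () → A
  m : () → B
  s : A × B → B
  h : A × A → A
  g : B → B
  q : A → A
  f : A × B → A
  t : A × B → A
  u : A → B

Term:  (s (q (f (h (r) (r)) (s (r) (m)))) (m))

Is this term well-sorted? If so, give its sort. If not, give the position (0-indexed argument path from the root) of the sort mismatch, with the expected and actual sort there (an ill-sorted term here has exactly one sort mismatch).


well-sorted; sort = B

        (r) : A
        (r) : A
      (h (r) (r)) : A
        (r) : A
        (m) : B
      (s (r) (m)) : B
    (f (h (r) (r)) (s (r) (m))) : A
  (q (f (h (r) (r)) (s (r) (m)))) : A
  (m) : B
(s (q (f (h (r) (r)) (s (r) (m)))) (m)) : B


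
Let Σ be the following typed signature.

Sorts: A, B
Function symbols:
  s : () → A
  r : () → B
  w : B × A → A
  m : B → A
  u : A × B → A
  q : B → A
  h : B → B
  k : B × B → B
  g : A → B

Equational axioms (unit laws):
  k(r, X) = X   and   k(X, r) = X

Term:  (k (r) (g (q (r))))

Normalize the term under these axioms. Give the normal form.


normal form = (g (q (r)))

1. (k (r) (g (q (r))))  →  (g (q (r)))


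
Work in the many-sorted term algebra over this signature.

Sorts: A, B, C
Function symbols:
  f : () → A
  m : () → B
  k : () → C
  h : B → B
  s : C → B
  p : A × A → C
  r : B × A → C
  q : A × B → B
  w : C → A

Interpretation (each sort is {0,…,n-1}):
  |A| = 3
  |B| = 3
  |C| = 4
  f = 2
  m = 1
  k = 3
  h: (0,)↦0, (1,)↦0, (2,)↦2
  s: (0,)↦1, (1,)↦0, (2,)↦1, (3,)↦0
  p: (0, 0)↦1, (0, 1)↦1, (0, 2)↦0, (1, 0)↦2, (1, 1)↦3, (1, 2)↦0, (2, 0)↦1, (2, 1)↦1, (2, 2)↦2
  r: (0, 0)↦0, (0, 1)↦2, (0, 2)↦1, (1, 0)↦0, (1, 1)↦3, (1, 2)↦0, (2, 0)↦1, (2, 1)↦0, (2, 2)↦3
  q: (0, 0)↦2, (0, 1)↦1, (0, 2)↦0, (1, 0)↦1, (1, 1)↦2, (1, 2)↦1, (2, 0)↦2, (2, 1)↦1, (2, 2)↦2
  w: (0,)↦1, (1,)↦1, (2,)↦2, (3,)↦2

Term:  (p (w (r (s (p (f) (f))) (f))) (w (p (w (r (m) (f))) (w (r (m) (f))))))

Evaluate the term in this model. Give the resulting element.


  f = 2
  f = 2
  (p (f) (f)) = p(2, 2) = 2
  (s (p (f) (f))) = s(2,) = 1
  f = 2
  (r (s (p (f) (f))) (f)) = r(1, 2) = 0
  (w (r (s (p (f) (f))) (f))) = w(0,) = 1
  m = 1
  f = 2
  (r (m) (f)) = r(1, 2) = 0
  (w (r (m) (f))) = w(0,) = 1
  m = 1
  f = 2
  (r (m) (f)) = r(1, 2) = 0
  (w (r (m) (f))) = w(0,) = 1
  (p (w (r (m) (f))) (w (r (m) (f)))) = p(1, 1) = 3
  (w (p (w (r (m) (f))) (w (r (m) (f))))) = w(3,) = 2
  (p (w (r (s (p (f) (f))) (f))) (w (p (w (r (m) (f))) (w (r (m) (f)))))) = p(1, 2) = 0

value = 0


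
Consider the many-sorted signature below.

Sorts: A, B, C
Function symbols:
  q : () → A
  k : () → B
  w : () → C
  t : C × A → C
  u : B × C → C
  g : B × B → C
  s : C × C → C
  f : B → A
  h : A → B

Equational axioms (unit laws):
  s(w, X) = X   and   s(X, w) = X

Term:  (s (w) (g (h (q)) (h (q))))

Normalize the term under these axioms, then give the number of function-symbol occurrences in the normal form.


1. (s (w) (g (h (q)) (h (q))))  →  (g (h (q)) (h (q)))
normal form: (g (h (q)) (h (q)))

size = 5


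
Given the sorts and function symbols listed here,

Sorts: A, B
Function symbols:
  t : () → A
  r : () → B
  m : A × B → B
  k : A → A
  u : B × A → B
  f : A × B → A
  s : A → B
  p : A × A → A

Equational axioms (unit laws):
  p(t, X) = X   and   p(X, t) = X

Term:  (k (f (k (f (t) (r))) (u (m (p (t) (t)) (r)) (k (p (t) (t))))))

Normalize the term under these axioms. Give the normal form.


1. (k (f (k (f (t) (r))) (u (m (p (t) (t)) (r)) (k (p (t) (t))))))  →  (k (f (k (f (t) (r))) (u (m (t) (r)) (k (p (t) (t))))))
2. (k (f (k (f (t) (r))) (u (m (t) (r)) (k (p (t) (t))))))  →  (k (f (k (f (t) (r))) (u (m (t) (r)) (k (t)))))

normal form = (k (f (k (f (t) (r))) (u (m (t) (r)) (k (t)))))
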